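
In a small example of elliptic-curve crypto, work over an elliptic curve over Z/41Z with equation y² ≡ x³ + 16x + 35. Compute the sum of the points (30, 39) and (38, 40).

(30, 39) + (38, 40). λ = (40 - 39)/(38 - 30) ≡ 1/8 mod 41. 8⁻¹ ≡ 36 (mod 41) since 8·36 = 288 ≡ 1, so λ ≡ 36.
  x = λ² - 30 - 38 = 1296 - 68 ≡ 39; y = λ·(30 - 39) - 39 ≡ 6. → (39, 6)

(39, 6)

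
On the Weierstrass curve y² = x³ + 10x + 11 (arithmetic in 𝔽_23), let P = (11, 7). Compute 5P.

(2, 4)

Double-and-add on 5 = (101)₂. Start with P = (11, 7) for the leading 1-bit.
double: tangent at (11, 7): λ = (3·11² + 10)/(2·7) ≡ 5/14. 14⁻¹ ≡ 5 (mod 23), so λ ≡ 5·5 ≡ 2.
  x = λ² - 11 - 11 = 4 - 22 ≡ 5; y = λ·(11 - 5) - 7 ≡ 5. → (5, 5)
double: tangent at (5, 5): λ = (3·5² + 10)/(2·5) ≡ 16/10. 10⁻¹ ≡ 7 (mod 23) since 10·7 = 70 ≡ 1, so λ ≡ 16·7 ≡ 20.
  x = λ² - 5 - 5 = 400 - 10 ≡ 22; y = λ·(5 - 22) - 5 ≡ 0. → (22, 0)
add P: (22, 0) + (11, 7). λ = (7 - 0)/(11 - 22) ≡ 7/12 mod 23. 12⁻¹ ≡ 2 (mod 23) since 12·2 = 24 ≡ 1, so λ ≡ 14.
  x = λ² - 22 - 11 = 196 - 33 ≡ 2; y = λ·(22 - 2) - 0 ≡ 4. → (2, 4)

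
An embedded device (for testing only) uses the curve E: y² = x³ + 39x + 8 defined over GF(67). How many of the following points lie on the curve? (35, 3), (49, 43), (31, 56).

(35, 3): 3² ≡ 9, rhs ≡ 28 → off.
(49, 43): 43² ≡ 40, rhs ≡ 40 → on.
(31, 56): 56² ≡ 54, rhs ≡ 54 → on.

2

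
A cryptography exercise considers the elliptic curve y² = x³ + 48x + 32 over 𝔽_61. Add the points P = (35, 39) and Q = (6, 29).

(35, 39) + (6, 29). λ = (29 - 39)/(6 - 35) ≡ 51/32 mod 61. 32⁻¹ ≡ 21 (mod 61), so λ ≡ 34.
  x = λ² - 35 - 6 = 1156 - 41 ≡ 17; y = λ·(35 - 17) - 39 ≡ 24. → (17, 24)

(17, 24)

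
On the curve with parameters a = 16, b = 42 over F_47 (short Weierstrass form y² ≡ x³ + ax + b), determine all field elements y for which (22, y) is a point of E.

x³ + 16x + 42 = 11042 ≡ 44 (mod 47).
44 is a non-residue mod 47; no y exists.

none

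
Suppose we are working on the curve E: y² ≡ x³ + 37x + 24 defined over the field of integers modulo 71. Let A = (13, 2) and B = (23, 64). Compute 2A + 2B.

First 2A:
Repeated addition: build up to 2A.
2A: tangent at (13, 2): λ = (3·13² + 37)/(2·2) ≡ 47/4. 4⁻¹ ≡ 18 (mod 71), so λ ≡ 47·18 ≡ 65.
  x = λ² - 13 - 13 = 4225 - 26 ≡ 10; y = λ·(13 - 10) - 2 ≡ 51. → (10, 51)
2A = (10, 51).
Next 2B:
Repeated addition: build up to 2B.
2B: tangent at (23, 64): λ = (3·23² + 37)/(2·64) ≡ 62/57. 57⁻¹ ≡ 5 (mod 71), so λ ≡ 62·5 ≡ 26.
  x = λ² - 23 - 23 = 676 - 46 ≡ 62; y = λ·(23 - 62) - 64 ≡ 58. → (62, 58)
2B = (62, 58).
Finally 2A + 2B:
(10, 51) + (62, 58). λ = (58 - 51)/(62 - 10) ≡ 7/52 mod 71. 52⁻¹ ≡ 56 (mod 71) since 52·56 = 2912 ≡ 1, so λ ≡ 37.
  x = λ² - 10 - 62 = 1369 - 72 ≡ 19; y = λ·(10 - 19) - 51 ≡ 42. → (19, 42)

(19, 42)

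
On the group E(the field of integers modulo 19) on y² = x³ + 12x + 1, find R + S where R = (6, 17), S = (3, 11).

(6, 17) + (3, 11). λ = (11 - 17)/(3 - 6) ≡ 13/16 mod 19. 16⁻¹ ≡ 6 (mod 19), so λ ≡ 2.
  x = λ² - 6 - 3 = 4 - 9 ≡ 14; y = λ·(6 - 14) - 17 ≡ 5. → (14, 5)

(14, 5)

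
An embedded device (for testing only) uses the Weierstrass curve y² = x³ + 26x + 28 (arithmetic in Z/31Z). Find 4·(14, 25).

Write G = (14, 25).
Double-and-add on 4 = (100)₂. Start with G = (14, 25) for the leading 1-bit.
double: tangent at (14, 25): λ = (3·14² + 26)/(2·25) ≡ 25/19. 19⁻¹ ≡ 18 (mod 31), so λ ≡ 25·18 ≡ 16.
  x = λ² - 14 - 14 = 256 - 28 ≡ 11; y = λ·(14 - 11) - 25 ≡ 23. → (11, 23)
double: tangent at (11, 23): λ = (3·11² + 26)/(2·23) ≡ 17/15. 15⁻¹ ≡ 29 (mod 31) since 15·29 = 435 ≡ 1, so λ ≡ 17·29 ≡ 28.
  x = λ² - 11 - 11 = 784 - 22 ≡ 18; y = λ·(11 - 18) - 23 ≡ 29. → (18, 29)

(18, 29)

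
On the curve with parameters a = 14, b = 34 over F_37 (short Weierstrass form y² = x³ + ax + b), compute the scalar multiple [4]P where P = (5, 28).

(0, 16)

Double-and-add on 4 = (100)₂. Start with P = (5, 28) for the leading 1-bit.
double: tangent at (5, 28): λ = (3·5² + 14)/(2·28) ≡ 15/19. 19⁻¹ ≡ 2 (mod 37) since 19·2 = 38 ≡ 1, so λ ≡ 15·2 ≡ 30.
  x = λ² - 5 - 5 = 900 - 10 ≡ 2; y = λ·(5 - 2) - 28 ≡ 25. → (2, 25)
double: tangent at (2, 25): λ = (3·2² + 14)/(2·25) ≡ 26/13. 13⁻¹ ≡ 20 (mod 37) since 13·20 = 260 ≡ 1, so λ ≡ 26·20 ≡ 2.
  x = λ² - 2 - 2 = 4 - 4 ≡ 0; y = λ·(2 - 0) - 25 ≡ 16. → (0, 16)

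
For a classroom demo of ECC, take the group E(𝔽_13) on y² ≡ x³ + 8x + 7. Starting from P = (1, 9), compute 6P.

(4, 8)

Double-and-add on 6 = (110)₂. Start with P = (1, 9) for the leading 1-bit.
double: tangent at (1, 9): λ = (3·1² + 8)/(2·9) ≡ 11/5. 5⁻¹ ≡ 8 (mod 13), so λ ≡ 11·8 ≡ 10.
  x = λ² - 1 - 1 = 100 - 2 ≡ 7; y = λ·(1 - 7) - 9 ≡ 9. → (7, 9)
add P: (7, 9) + (1, 9). λ = (9 - 9)/(1 - 7) ≡ 0/7 mod 13. 7⁻¹ ≡ 2 (mod 13) since 7·2 = 14 ≡ 1, so λ ≡ 0.
  x = λ² - 7 - 1 = 0 - 8 ≡ 5; y = λ·(7 - 5) - 9 ≡ 4. → (5, 4)
double: tangent at (5, 4): λ = (3·5² + 8)/(2·4) ≡ 5/8. 8⁻¹ ≡ 5 (mod 13), so λ ≡ 5·5 ≡ 12.
  x = λ² - 5 - 5 = 144 - 10 ≡ 4; y = λ·(5 - 4) - 4 ≡ 8. → (4, 8)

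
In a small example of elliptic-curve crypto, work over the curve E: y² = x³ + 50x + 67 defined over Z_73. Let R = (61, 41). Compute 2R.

(47, 68)

tangent at (61, 41): λ = (3·61² + 50)/(2·41) ≡ 44/9. 9⁻¹ ≡ 65 (mod 73), so λ ≡ 44·65 ≡ 13.
  x = λ² - 61 - 61 = 169 - 122 ≡ 47; y = λ·(61 - 47) - 41 ≡ 68. → (47, 68)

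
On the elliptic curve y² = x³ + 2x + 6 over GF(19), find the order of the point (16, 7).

4

2P: tangent at (16, 7): λ = (3·16² + 2)/(2·7) ≡ 10/14. 14⁻¹ ≡ 15 (mod 19), so λ ≡ 10·15 ≡ 17.
  x = λ² - 16 - 16 = 289 - 32 ≡ 10; y = λ·(16 - 10) - 7 ≡ 0. → (10, 0)
3P: (10, 0) + (16, 7). λ = (7 - 0)/(16 - 10) ≡ 7/6 mod 19. 6⁻¹ ≡ 16 (mod 19), so λ ≡ 17.
  x = λ² - 10 - 16 = 289 - 26 ≡ 16; y = λ·(10 - 16) - 0 ≡ 12. → (16, 12)
4P: (16, 12) + (16, 7): same x and y₁ ≡ -y₂, so the sum is 𝒪.
4P = 𝒪, so the order is 4.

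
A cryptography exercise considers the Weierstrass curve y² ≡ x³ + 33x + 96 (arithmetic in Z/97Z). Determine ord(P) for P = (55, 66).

2P: tangent at (55, 66): λ = (3·55² + 33)/(2·66) ≡ 87/35. 35⁻¹ ≡ 61 (mod 97), so λ ≡ 87·61 ≡ 69.
  x = λ² - 55 - 55 = 4761 - 110 ≡ 92; y = λ·(55 - 92) - 66 ≡ 0. → (92, 0)
3P: (92, 0) + (55, 66). λ = (66 - 0)/(55 - 92) ≡ 66/60 mod 97. 60⁻¹ ≡ 76 (mod 97) since 60·76 = 4560 ≡ 1, so λ ≡ 69.
  x = λ² - 92 - 55 = 4761 - 147 ≡ 55; y = λ·(92 - 55) - 0 ≡ 31. → (55, 31)
4P: (55, 31) + (55, 66): same x and y₁ ≡ -y₂, so the sum is ∞.
4P = ∞, so the order is 4.

4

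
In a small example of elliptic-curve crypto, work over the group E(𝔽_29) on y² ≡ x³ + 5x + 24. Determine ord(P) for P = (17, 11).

12

2P: tangent at (17, 11): λ = (3·17² + 5)/(2·11) ≡ 2/22. 22⁻¹ ≡ 4 (mod 29), so λ ≡ 2·4 ≡ 8.
  x = λ² - 17 - 17 = 64 - 34 ≡ 1; y = λ·(17 - 1) - 11 ≡ 1. → (1, 1)
3P: (1, 1) + (17, 11). λ = (11 - 1)/(17 - 1) ≡ 10/16 mod 29. 16⁻¹ ≡ 20 (mod 29), so λ ≡ 26.
  x = λ² - 1 - 17 = 676 - 18 ≡ 20; y = λ·(1 - 20) - 1 ≡ 27. → (20, 27)
4P: (20, 27) + (17, 11). λ = (11 - 27)/(17 - 20) ≡ 13/26 mod 29. 26⁻¹ ≡ 19 (mod 29), so λ ≡ 15.
  x = λ² - 20 - 17 = 225 - 37 ≡ 14; y = λ·(20 - 14) - 27 ≡ 5. → (14, 5)
5P: (14, 5) + (17, 11). λ = (11 - 5)/(17 - 14) ≡ 6/3 mod 29. 3⁻¹ ≡ 10 (mod 29), so λ ≡ 2.
  x = λ² - 14 - 17 = 4 - 31 ≡ 2; y = λ·(14 - 2) - 5 ≡ 19. → (2, 19)
6P: (2, 19) + (17, 11). λ = (11 - 19)/(17 - 2) ≡ 21/15 mod 29. 15⁻¹ ≡ 2 (mod 29), so λ ≡ 13.
  x = λ² - 2 - 17 = 169 - 19 ≡ 5; y = λ·(2 - 5) - 19 ≡ 0. → (5, 0)
7P: (5, 0) + (17, 11). λ = (11 - 0)/(17 - 5) ≡ 11/12 mod 29. 12⁻¹ ≡ 17 (mod 29), so λ ≡ 13.
  x = λ² - 5 - 17 = 169 - 22 ≡ 2; y = λ·(5 - 2) - 0 ≡ 10. → (2, 10)
8P: (2, 10) + (17, 11). λ = (11 - 10)/(17 - 2) ≡ 1/15 mod 29. 15⁻¹ ≡ 2 (mod 29), so λ ≡ 2.
  x = λ² - 2 - 17 = 4 - 19 ≡ 14; y = λ·(2 - 14) - 10 ≡ 24. → (14, 24)
9P: (14, 24) + (17, 11). λ = (11 - 24)/(17 - 14) ≡ 16/3 mod 29. 3⁻¹ ≡ 10 (mod 29), so λ ≡ 15.
  x = λ² - 14 - 17 = 225 - 31 ≡ 20; y = λ·(14 - 20) - 24 ≡ 2. → (20, 2)
10P: (20, 2) + (17, 11). λ = (11 - 2)/(17 - 20) ≡ 9/26 mod 29. 26⁻¹ ≡ 19 (mod 29), so λ ≡ 26.
  x = λ² - 20 - 17 = 676 - 37 ≡ 1; y = λ·(20 - 1) - 2 ≡ 28. → (1, 28)
11P: (1, 28) + (17, 11). λ = (11 - 28)/(17 - 1) ≡ 12/16 mod 29. 16⁻¹ ≡ 20 (mod 29) since 16·20 = 320 ≡ 1, so λ ≡ 8.
  x = λ² - 1 - 17 = 64 - 18 ≡ 17; y = λ·(1 - 17) - 28 ≡ 18. → (17, 18)
12P: (17, 18) + (17, 11): same x and y₁ ≡ -y₂, so the sum is the point at infinity.
12P = the point at infinity, so the order is 12.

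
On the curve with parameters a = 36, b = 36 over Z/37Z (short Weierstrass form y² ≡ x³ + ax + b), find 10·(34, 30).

(34, 30)

Write G = (34, 30).
Repeated addition: build up to 10G.
2G: tangent at (34, 30): λ = (3·34² + 36)/(2·30) ≡ 26/23. 23⁻¹ ≡ 29 (mod 37), so λ ≡ 26·29 ≡ 14.
  x = λ² - 34 - 34 = 196 - 68 ≡ 17; y = λ·(34 - 17) - 30 ≡ 23. → (17, 23)
3G: (17, 23) + (34, 30). λ = (30 - 23)/(34 - 17) ≡ 7/17 mod 37. 17⁻¹ ≡ 24 (mod 37), so λ ≡ 20.
  x = λ² - 17 - 34 = 400 - 51 ≡ 16; y = λ·(17 - 16) - 23 ≡ 34. → (16, 34)
4G: (16, 34) + (34, 30). λ = (30 - 34)/(34 - 16) ≡ 33/18 mod 37. 18⁻¹ ≡ 35 (mod 37) since 18·35 = 630 ≡ 1, so λ ≡ 8.
  x = λ² - 16 - 34 = 64 - 50 ≡ 14; y = λ·(16 - 14) - 34 ≡ 19. → (14, 19)
5G: (14, 19) + (34, 30). λ = (30 - 19)/(34 - 14) ≡ 11/20 mod 37. 20⁻¹ ≡ 13 (mod 37), so λ ≡ 32.
  x = λ² - 14 - 34 = 1024 - 48 ≡ 14; y = λ·(14 - 14) - 19 ≡ 18. → (14, 18)
6G: (14, 18) + (34, 30). λ = (30 - 18)/(34 - 14) ≡ 12/20 mod 37. 20⁻¹ ≡ 13 (mod 37) since 20·13 = 260 ≡ 1, so λ ≡ 8.
  x = λ² - 14 - 34 = 64 - 48 ≡ 16; y = λ·(14 - 16) - 18 ≡ 3. → (16, 3)
7G: (16, 3) + (34, 30). λ = (30 - 3)/(34 - 16) ≡ 27/18 mod 37. 18⁻¹ ≡ 35 (mod 37), so λ ≡ 20.
  x = λ² - 16 - 34 = 400 - 50 ≡ 17; y = λ·(16 - 17) - 3 ≡ 14. → (17, 14)
8G: (17, 14) + (34, 30). λ = (30 - 14)/(34 - 17) ≡ 16/17 mod 37. 17⁻¹ ≡ 24 (mod 37), so λ ≡ 14.
  x = λ² - 17 - 34 = 196 - 51 ≡ 34; y = λ·(17 - 34) - 14 ≡ 7. → (34, 7)
9G: (34, 7) + (34, 30): same x and y₁ ≡ -y₂, so the sum is O.
10G: O + (34, 30) = (34, 30) (identity).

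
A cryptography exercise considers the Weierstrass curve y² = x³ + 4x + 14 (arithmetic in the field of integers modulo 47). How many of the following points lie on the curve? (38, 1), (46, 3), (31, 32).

3

(38, 1): 1² ≡ 1, rhs ≡ 1 → on.
(46, 3): 3² ≡ 9, rhs ≡ 9 → on.
(31, 32): 32² ≡ 37, rhs ≡ 37 → on.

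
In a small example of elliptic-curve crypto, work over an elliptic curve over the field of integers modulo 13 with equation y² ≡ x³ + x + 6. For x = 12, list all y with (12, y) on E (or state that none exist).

x³ + 1x + 6 = 1746 ≡ 4 (mod 13).
Square roots of 4 mod 13: 2 and 11 (since 2² = 4 ≡ 4).

2, 11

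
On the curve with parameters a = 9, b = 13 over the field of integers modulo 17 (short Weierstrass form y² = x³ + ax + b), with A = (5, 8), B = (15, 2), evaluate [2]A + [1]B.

First 2A:
Repeated addition: build up to 2A.
2A: tangent at (5, 8): λ = (3·5² + 9)/(2·8) ≡ 16/16. 16⁻¹ ≡ 16 (mod 17), so λ ≡ 16·16 ≡ 1.
  x = λ² - 5 - 5 = 1 - 10 ≡ 8; y = λ·(5 - 8) - 8 ≡ 6. → (8, 6)
2A = (8, 6).
Finally 2A + B:
(8, 6) + (15, 2). λ = (2 - 6)/(15 - 8) ≡ 13/7 mod 17. 7⁻¹ ≡ 5 (mod 17) since 7·5 = 35 ≡ 1, so λ ≡ 14.
  x = λ² - 8 - 15 = 196 - 23 ≡ 3; y = λ·(8 - 3) - 6 ≡ 13. → (3, 13)

(3, 13)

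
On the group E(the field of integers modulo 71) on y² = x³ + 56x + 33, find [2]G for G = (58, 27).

tangent at (58, 27): λ = (3·58² + 56)/(2·27) ≡ 66/54. 54⁻¹ ≡ 25 (mod 71) since 54·25 = 1350 ≡ 1, so λ ≡ 66·25 ≡ 17.
  x = λ² - 58 - 58 = 289 - 116 ≡ 31; y = λ·(58 - 31) - 27 ≡ 6. → (31, 6)

(31, 6)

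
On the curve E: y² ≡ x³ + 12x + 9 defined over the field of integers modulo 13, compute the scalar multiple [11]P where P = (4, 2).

Double-and-add on 11 = (1011)₂. Start with P = (4, 2) for the leading 1-bit.
double: tangent at (4, 2): λ = (3·4² + 12)/(2·2) ≡ 8/4. 4⁻¹ ≡ 10 (mod 13), so λ ≡ 8·10 ≡ 2.
  x = λ² - 4 - 4 = 4 - 8 ≡ 9; y = λ·(4 - 9) - 2 ≡ 1. → (9, 1)
double: tangent at (9, 1): λ = (3·9² + 12)/(2·1) ≡ 8/2. 2⁻¹ ≡ 7 (mod 13) since 2·7 = 14 ≡ 1, so λ ≡ 8·7 ≡ 4.
  x = λ² - 9 - 9 = 16 - 18 ≡ 11; y = λ·(9 - 11) - 1 ≡ 4. → (11, 4)
add P: (11, 4) + (4, 2). λ = (2 - 4)/(4 - 11) ≡ 11/6 mod 13. 6⁻¹ ≡ 11 (mod 13) since 6·11 = 66 ≡ 1, so λ ≡ 4.
  x = λ² - 11 - 4 = 16 - 15 ≡ 1; y = λ·(11 - 1) - 4 ≡ 10. → (1, 10)
double: tangent at (1, 10): λ = (3·1² + 12)/(2·10) ≡ 2/7. 7⁻¹ ≡ 2 (mod 13) since 7·2 = 14 ≡ 1, so λ ≡ 2·2 ≡ 4.
  x = λ² - 1 - 1 = 16 - 2 ≡ 1; y = λ·(1 - 1) - 10 ≡ 3. → (1, 3)
add P: (1, 3) + (4, 2). λ = (2 - 3)/(4 - 1) ≡ 12/3 mod 13. 3⁻¹ ≡ 9 (mod 13) since 3·9 = 27 ≡ 1, so λ ≡ 4.
  x = λ² - 1 - 4 = 16 - 5 ≡ 11; y = λ·(1 - 11) - 3 ≡ 9. → (11, 9)

(11, 9)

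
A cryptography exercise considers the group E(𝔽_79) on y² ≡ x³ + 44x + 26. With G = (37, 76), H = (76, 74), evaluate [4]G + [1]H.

First 4G:
Repeated addition: build up to 4G.
2G: tangent at (37, 76): λ = (3·37² + 44)/(2·76) ≡ 43/73. 73⁻¹ ≡ 13 (mod 79), so λ ≡ 43·13 ≡ 6.
  x = λ² - 37 - 37 = 36 - 74 ≡ 41; y = λ·(37 - 41) - 76 ≡ 58. → (41, 58)
3G: (41, 58) + (37, 76). λ = (76 - 58)/(37 - 41) ≡ 18/75 mod 79. 75⁻¹ ≡ 59 (mod 79), so λ ≡ 35.
  x = λ² - 41 - 37 = 1225 - 78 ≡ 41; y = λ·(41 - 41) - 58 ≡ 21. → (41, 21)
4G: (41, 21) + (37, 76). λ = (76 - 21)/(37 - 41) ≡ 55/75 mod 79. 75⁻¹ ≡ 59 (mod 79), so λ ≡ 6.
  x = λ² - 41 - 37 = 36 - 78 ≡ 37; y = λ·(41 - 37) - 21 ≡ 3. → (37, 3)
4G = (37, 3).
Finally 4G + H:
(37, 3) + (76, 74). λ = (74 - 3)/(76 - 37) ≡ 71/39 mod 79. 39⁻¹ ≡ 77 (mod 79) since 39·77 = 3003 ≡ 1, so λ ≡ 16.
  x = λ² - 37 - 76 = 256 - 113 ≡ 64; y = λ·(37 - 64) - 3 ≡ 39. → (64, 39)

(64, 39)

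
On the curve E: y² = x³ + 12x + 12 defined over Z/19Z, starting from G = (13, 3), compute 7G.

Repeated addition: build up to 7G.
2G: tangent at (13, 3): λ = (3·13² + 12)/(2·3) ≡ 6/6. 6⁻¹ ≡ 16 (mod 19), so λ ≡ 6·16 ≡ 1.
  x = λ² - 13 - 13 = 1 - 26 ≡ 13; y = λ·(13 - 13) - 3 ≡ 16. → (13, 16)
3G: (13, 16) + (13, 3): same x and y₁ ≡ -y₂, so the sum is O.
4G: O + (13, 3) = (13, 3) (identity).
5G: tangent at (13, 3): λ = (3·13² + 12)/(2·3) ≡ 6/6. 6⁻¹ ≡ 16 (mod 19) since 6·16 = 96 ≡ 1, so λ ≡ 6·16 ≡ 1.
  x = λ² - 13 - 13 = 1 - 26 ≡ 13; y = λ·(13 - 13) - 3 ≡ 16. → (13, 16)
6G: (13, 16) + (13, 3): same x and y₁ ≡ -y₂, so the sum is O.
7G: O + (13, 3) = (13, 3) (identity).

(13, 3)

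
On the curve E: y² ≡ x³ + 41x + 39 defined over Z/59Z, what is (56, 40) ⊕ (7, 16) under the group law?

(23, 46)

(56, 40) + (7, 16). λ = (16 - 40)/(7 - 56) ≡ 35/10 mod 59. 10⁻¹ ≡ 6 (mod 59), so λ ≡ 33.
  x = λ² - 56 - 7 = 1089 - 63 ≡ 23; y = λ·(56 - 23) - 40 ≡ 46. → (23, 46)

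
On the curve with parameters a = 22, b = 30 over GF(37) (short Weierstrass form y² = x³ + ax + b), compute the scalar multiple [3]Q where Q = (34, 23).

(36, 28)

Repeated addition: build up to 3Q.
2Q: tangent at (34, 23): λ = (3·34² + 22)/(2·23) ≡ 12/9. 9⁻¹ ≡ 33 (mod 37), so λ ≡ 12·33 ≡ 26.
  x = λ² - 34 - 34 = 676 - 68 ≡ 16; y = λ·(34 - 16) - 23 ≡ 1. → (16, 1)
3Q: (16, 1) + (34, 23). λ = (23 - 1)/(34 - 16) ≡ 22/18 mod 37. 18⁻¹ ≡ 35 (mod 37), so λ ≡ 30.
  x = λ² - 16 - 34 = 900 - 50 ≡ 36; y = λ·(16 - 36) - 1 ≡ 28. → (36, 28)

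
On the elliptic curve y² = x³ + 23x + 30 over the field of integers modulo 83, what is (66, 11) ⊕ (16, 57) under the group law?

(30, 9)

(66, 11) + (16, 57). λ = (57 - 11)/(16 - 66) ≡ 46/33 mod 83. 33⁻¹ ≡ 78 (mod 83) since 33·78 = 2574 ≡ 1, so λ ≡ 19.
  x = λ² - 66 - 16 = 361 - 82 ≡ 30; y = λ·(66 - 30) - 11 ≡ 9. → (30, 9)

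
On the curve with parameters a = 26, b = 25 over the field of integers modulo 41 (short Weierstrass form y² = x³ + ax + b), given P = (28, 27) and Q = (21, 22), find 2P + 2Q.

(28, 14)

First 2P:
Repeated addition: build up to 2P.
2P: tangent at (28, 27): λ = (3·28² + 26)/(2·27) ≡ 0/13. 13⁻¹ ≡ 19 (mod 41), so λ ≡ 0·19 ≡ 0.
  x = λ² - 28 - 28 = 0 - 56 ≡ 26; y = λ·(28 - 26) - 27 ≡ 14. → (26, 14)
2P = (26, 14).
Next 2Q:
Repeated addition: build up to 2Q.
2Q: tangent at (21, 22): λ = (3·21² + 26)/(2·22) ≡ 37/3. 3⁻¹ ≡ 14 (mod 41), so λ ≡ 37·14 ≡ 26.
  x = λ² - 21 - 21 = 676 - 42 ≡ 19; y = λ·(21 - 19) - 22 ≡ 30. → (19, 30)
2Q = (19, 30).
Finally 2P + 2Q:
(26, 14) + (19, 30). λ = (30 - 14)/(19 - 26) ≡ 16/34 mod 41. 34⁻¹ ≡ 35 (mod 41), so λ ≡ 27.
  x = λ² - 26 - 19 = 729 - 45 ≡ 28; y = λ·(26 - 28) - 14 ≡ 14. → (28, 14)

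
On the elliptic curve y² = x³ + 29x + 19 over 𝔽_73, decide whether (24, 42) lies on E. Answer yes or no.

yes

y² = 42² ≡ 12; x³ + 29x + 19 = 14539 ≡ 12 (mod 73). 12 = 12.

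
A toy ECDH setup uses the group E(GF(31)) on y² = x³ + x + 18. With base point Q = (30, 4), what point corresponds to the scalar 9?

Repeated addition: build up to 9Q.
2Q: tangent at (30, 4): λ = (3·30² + 1)/(2·4) ≡ 4/8. 8⁻¹ ≡ 4 (mod 31) since 8·4 = 32 ≡ 1, so λ ≡ 4·4 ≡ 16.
  x = λ² - 30 - 30 = 256 - 60 ≡ 10; y = λ·(30 - 10) - 4 ≡ 6. → (10, 6)
3Q: (10, 6) + (30, 4). λ = (4 - 6)/(30 - 10) ≡ 29/20 mod 31. 20⁻¹ ≡ 14 (mod 31) since 20·14 = 280 ≡ 1, so λ ≡ 3.
  x = λ² - 10 - 30 = 9 - 40 ≡ 0; y = λ·(10 - 0) - 6 ≡ 24. → (0, 24)
4Q: (0, 24) + (30, 4). λ = (4 - 24)/(30 - 0) ≡ 11/30 mod 31. 30⁻¹ ≡ 30 (mod 31) since 30·30 = 900 ≡ 1, so λ ≡ 20.
  x = λ² - 0 - 30 = 400 - 30 ≡ 29; y = λ·(0 - 29) - 24 ≡ 16. → (29, 16)
5Q: (29, 16) + (30, 4). λ = (4 - 16)/(30 - 29) ≡ 19/1 mod 31. 1⁻¹ ≡ 1 (mod 31) since 1·1 = 1 ≡ 1, so λ ≡ 19.
  x = λ² - 29 - 30 = 361 - 59 ≡ 23; y = λ·(29 - 23) - 16 ≡ 5. → (23, 5)
6Q: (23, 5) + (30, 4). λ = (4 - 5)/(30 - 23) ≡ 30/7 mod 31. 7⁻¹ ≡ 9 (mod 31), so λ ≡ 22.
  x = λ² - 23 - 30 = 484 - 53 ≡ 28; y = λ·(23 - 28) - 5 ≡ 9. → (28, 9)
7Q: (28, 9) + (30, 4). λ = (4 - 9)/(30 - 28) ≡ 26/2 mod 31. 2⁻¹ ≡ 16 (mod 31), so λ ≡ 13.
  x = λ² - 28 - 30 = 169 - 58 ≡ 18; y = λ·(28 - 18) - 9 ≡ 28. → (18, 28)
8Q: (18, 28) + (30, 4). λ = (4 - 28)/(30 - 18) ≡ 7/12 mod 31. 12⁻¹ ≡ 13 (mod 31), so λ ≡ 29.
  x = λ² - 18 - 30 = 841 - 48 ≡ 18; y = λ·(18 - 18) - 28 ≡ 3. → (18, 3)
9Q: (18, 3) + (30, 4). λ = (4 - 3)/(30 - 18) ≡ 1/12 mod 31. 12⁻¹ ≡ 13 (mod 31), so λ ≡ 13.
  x = λ² - 18 - 30 = 169 - 48 ≡ 28; y = λ·(18 - 28) - 3 ≡ 22. → (28, 22)

(28, 22)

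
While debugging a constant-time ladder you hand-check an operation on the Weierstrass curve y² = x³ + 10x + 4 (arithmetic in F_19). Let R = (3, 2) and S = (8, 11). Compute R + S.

(3, 2) + (8, 11). λ = (11 - 2)/(8 - 3) ≡ 9/5 mod 19. 5⁻¹ ≡ 4 (mod 19), so λ ≡ 17.
  x = λ² - 3 - 8 = 289 - 11 ≡ 12; y = λ·(3 - 12) - 2 ≡ 16. → (12, 16)

(12, 16)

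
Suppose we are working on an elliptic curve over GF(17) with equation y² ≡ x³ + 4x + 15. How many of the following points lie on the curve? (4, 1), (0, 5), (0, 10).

1

(4, 1): 1² ≡ 1, rhs ≡ 10 → off.
(0, 5): 5² ≡ 8, rhs ≡ 15 → off.
(0, 10): 10² ≡ 15, rhs ≡ 15 → on.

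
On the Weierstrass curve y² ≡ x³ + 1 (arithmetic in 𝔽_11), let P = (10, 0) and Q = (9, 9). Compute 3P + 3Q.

First 3P:
Repeated addition: build up to 3P.
2P: (10, 0) + (10, 0): same x and y₁ ≡ -y₂, so the sum is the point at infinity.
3P: the point at infinity + (10, 0) = (10, 0) (identity).
3P = (10, 0).
Next 3Q:
Repeated addition: build up to 3Q.
2Q: tangent at (9, 9): λ = (3·9² + 0)/(2·9) ≡ 1/7. 7⁻¹ ≡ 8 (mod 11), so λ ≡ 1·8 ≡ 8.
  x = λ² - 9 - 9 = 64 - 18 ≡ 2; y = λ·(9 - 2) - 9 ≡ 3. → (2, 3)
3Q: (2, 3) + (9, 9). λ = (9 - 3)/(9 - 2) ≡ 6/7 mod 11. 7⁻¹ ≡ 8 (mod 11), so λ ≡ 4.
  x = λ² - 2 - 9 = 16 - 11 ≡ 5; y = λ·(2 - 5) - 3 ≡ 7. → (5, 7)
3Q = (5, 7).
Finally 3P + 3Q:
(10, 0) + (5, 7). λ = (7 - 0)/(5 - 10) ≡ 7/6 mod 11. 6⁻¹ ≡ 2 (mod 11) since 6·2 = 12 ≡ 1, so λ ≡ 3.
  x = λ² - 10 - 5 = 9 - 15 ≡ 5; y = λ·(10 - 5) - 0 ≡ 4. → (5, 4)

(5, 4)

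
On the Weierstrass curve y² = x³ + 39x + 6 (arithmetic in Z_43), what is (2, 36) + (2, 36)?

(13, 1)

tangent at (2, 36): λ = (3·2² + 39)/(2·36) ≡ 8/29. 29⁻¹ ≡ 3 (mod 43) since 29·3 = 87 ≡ 1, so λ ≡ 8·3 ≡ 24.
  x = λ² - 2 - 2 = 576 - 4 ≡ 13; y = λ·(2 - 13) - 36 ≡ 1. → (13, 1)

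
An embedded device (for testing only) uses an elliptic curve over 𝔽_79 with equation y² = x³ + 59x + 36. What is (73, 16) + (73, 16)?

tangent at (73, 16): λ = (3·73² + 59)/(2·16) ≡ 9/32. 32⁻¹ ≡ 42 (mod 79) since 32·42 = 1344 ≡ 1, so λ ≡ 9·42 ≡ 62.
  x = λ² - 73 - 73 = 3844 - 146 ≡ 64; y = λ·(73 - 64) - 16 ≡ 68. → (64, 68)

(64, 68)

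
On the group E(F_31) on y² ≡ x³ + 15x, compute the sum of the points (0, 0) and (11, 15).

(7, 13)

(0, 0) + (11, 15). λ = (15 - 0)/(11 - 0) ≡ 15/11 mod 31. 11⁻¹ ≡ 17 (mod 31), so λ ≡ 7.
  x = λ² - 0 - 11 = 49 - 11 ≡ 7; y = λ·(0 - 7) - 0 ≡ 13. → (7, 13)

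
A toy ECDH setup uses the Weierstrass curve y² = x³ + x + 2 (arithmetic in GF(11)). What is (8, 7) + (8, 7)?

(10, 0)

tangent at (8, 7): λ = (3·8² + 1)/(2·7) ≡ 6/3. 3⁻¹ ≡ 4 (mod 11) since 3·4 = 12 ≡ 1, so λ ≡ 6·4 ≡ 2.
  x = λ² - 8 - 8 = 4 - 16 ≡ 10; y = λ·(8 - 10) - 7 ≡ 0. → (10, 0)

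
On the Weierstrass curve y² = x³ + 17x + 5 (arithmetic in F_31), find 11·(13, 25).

(29, 26)

Write Q = (13, 25).
Repeated addition: build up to 11Q.
2Q: tangent at (13, 25): λ = (3·13² + 17)/(2·25) ≡ 28/19. 19⁻¹ ≡ 18 (mod 31), so λ ≡ 28·18 ≡ 8.
  x = λ² - 13 - 13 = 64 - 26 ≡ 7; y = λ·(13 - 7) - 25 ≡ 23. → (7, 23)
3Q: (7, 23) + (13, 25). λ = (25 - 23)/(13 - 7) ≡ 2/6 mod 31. 6⁻¹ ≡ 26 (mod 31), so λ ≡ 21.
  x = λ² - 7 - 13 = 441 - 20 ≡ 18; y = λ·(7 - 18) - 23 ≡ 25. → (18, 25)
4Q: (18, 25) + (13, 25). λ = (25 - 25)/(13 - 18) ≡ 0/26 mod 31. 26⁻¹ ≡ 6 (mod 31), so λ ≡ 0.
  x = λ² - 18 - 13 = 0 - 31 ≡ 0; y = λ·(18 - 0) - 25 ≡ 6. → (0, 6)
5Q: (0, 6) + (13, 25). λ = (25 - 6)/(13 - 0) ≡ 19/13 mod 31. 13⁻¹ ≡ 12 (mod 31), so λ ≡ 11.
  x = λ² - 0 - 13 = 121 - 13 ≡ 15; y = λ·(0 - 15) - 6 ≡ 15. → (15, 15)
6Q: (15, 15) + (13, 25). λ = (25 - 15)/(13 - 15) ≡ 10/29 mod 31. 29⁻¹ ≡ 15 (mod 31) since 29·15 = 435 ≡ 1, so λ ≡ 26.
  x = λ² - 15 - 13 = 676 - 28 ≡ 28; y = λ·(15 - 28) - 15 ≡ 19. → (28, 19)
7Q: (28, 19) + (13, 25). λ = (25 - 19)/(13 - 28) ≡ 6/16 mod 31. 16⁻¹ ≡ 2 (mod 31), so λ ≡ 12.
  x = λ² - 28 - 13 = 144 - 41 ≡ 10; y = λ·(28 - 10) - 19 ≡ 11. → (10, 11)
8Q: (10, 11) + (13, 25). λ = (25 - 11)/(13 - 10) ≡ 14/3 mod 31. 3⁻¹ ≡ 21 (mod 31) since 3·21 = 63 ≡ 1, so λ ≡ 15.
  x = λ² - 10 - 13 = 225 - 23 ≡ 16; y = λ·(10 - 16) - 11 ≡ 23. → (16, 23)
9Q: (16, 23) + (13, 25). λ = (25 - 23)/(13 - 16) ≡ 2/28 mod 31. 28⁻¹ ≡ 10 (mod 31), so λ ≡ 20.
  x = λ² - 16 - 13 = 400 - 29 ≡ 30; y = λ·(16 - 30) - 23 ≡ 7. → (30, 7)
10Q: (30, 7) + (13, 25). λ = (25 - 7)/(13 - 30) ≡ 18/14 mod 31. 14⁻¹ ≡ 20 (mod 31) since 14·20 = 280 ≡ 1, so λ ≡ 19.
  x = λ² - 30 - 13 = 361 - 43 ≡ 8; y = λ·(30 - 8) - 7 ≡ 8. → (8, 8)
11Q: (8, 8) + (13, 25). λ = (25 - 8)/(13 - 8) ≡ 17/5 mod 31. 5⁻¹ ≡ 25 (mod 31), so λ ≡ 22.
  x = λ² - 8 - 13 = 484 - 21 ≡ 29; y = λ·(8 - 29) - 8 ≡ 26. → (29, 26)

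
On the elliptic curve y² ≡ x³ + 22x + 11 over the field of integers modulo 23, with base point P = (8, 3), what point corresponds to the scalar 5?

(3, 14)

Repeated addition: build up to 5P.
2P: tangent at (8, 3): λ = (3·8² + 22)/(2·3) ≡ 7/6. 6⁻¹ ≡ 4 (mod 23), so λ ≡ 7·4 ≡ 5.
  x = λ² - 8 - 8 = 25 - 16 ≡ 9; y = λ·(8 - 9) - 3 ≡ 15. → (9, 15)
3P: (9, 15) + (8, 3). λ = (3 - 15)/(8 - 9) ≡ 11/22 mod 23. 22⁻¹ ≡ 22 (mod 23), so λ ≡ 12.
  x = λ² - 9 - 8 = 144 - 17 ≡ 12; y = λ·(9 - 12) - 15 ≡ 18. → (12, 18)
4P: (12, 18) + (8, 3). λ = (3 - 18)/(8 - 12) ≡ 8/19 mod 23. 19⁻¹ ≡ 17 (mod 23), so λ ≡ 21.
  x = λ² - 12 - 8 = 441 - 20 ≡ 7; y = λ·(12 - 7) - 18 ≡ 18. → (7, 18)
5P: (7, 18) + (8, 3). λ = (3 - 18)/(8 - 7) ≡ 8/1 mod 23. 1⁻¹ ≡ 1 (mod 23), so λ ≡ 8.
  x = λ² - 7 - 8 = 64 - 15 ≡ 3; y = λ·(7 - 3) - 18 ≡ 14. → (3, 14)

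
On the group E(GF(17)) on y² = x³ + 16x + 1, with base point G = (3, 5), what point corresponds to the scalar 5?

(13, 14)

Repeated addition: build up to 5G.
2G: tangent at (3, 5): λ = (3·3² + 16)/(2·5) ≡ 9/10. 10⁻¹ ≡ 12 (mod 17) since 10·12 = 120 ≡ 1, so λ ≡ 9·12 ≡ 6.
  x = λ² - 3 - 3 = 36 - 6 ≡ 13; y = λ·(3 - 13) - 5 ≡ 3. → (13, 3)
3G: (13, 3) + (3, 5). λ = (5 - 3)/(3 - 13) ≡ 2/7 mod 17. 7⁻¹ ≡ 5 (mod 17) since 7·5 = 35 ≡ 1, so λ ≡ 10.
  x = λ² - 13 - 3 = 100 - 16 ≡ 16; y = λ·(13 - 16) - 3 ≡ 1. → (16, 1)
4G: (16, 1) + (3, 5). λ = (5 - 1)/(3 - 16) ≡ 4/4 mod 17. 4⁻¹ ≡ 13 (mod 17) since 4·13 = 52 ≡ 1, so λ ≡ 1.
  x = λ² - 16 - 3 = 1 - 19 ≡ 16; y = λ·(16 - 16) - 1 ≡ 16. → (16, 16)
5G: (16, 16) + (3, 5). λ = (5 - 16)/(3 - 16) ≡ 6/4 mod 17. 4⁻¹ ≡ 13 (mod 17), so λ ≡ 10.
  x = λ² - 16 - 3 = 100 - 19 ≡ 13; y = λ·(16 - 13) - 16 ≡ 14. → (13, 14)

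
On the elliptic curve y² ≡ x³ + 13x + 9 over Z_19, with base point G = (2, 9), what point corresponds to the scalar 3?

Repeated addition: build up to 3G.
2G: tangent at (2, 9): λ = (3·2² + 13)/(2·9) ≡ 6/18. 18⁻¹ ≡ 18 (mod 19), so λ ≡ 6·18 ≡ 13.
  x = λ² - 2 - 2 = 169 - 4 ≡ 13; y = λ·(2 - 13) - 9 ≡ 0. → (13, 0)
3G: (13, 0) + (2, 9). λ = (9 - 0)/(2 - 13) ≡ 9/8 mod 19. 8⁻¹ ≡ 12 (mod 19) since 8·12 = 96 ≡ 1, so λ ≡ 13.
  x = λ² - 13 - 2 = 169 - 15 ≡ 2; y = λ·(13 - 2) - 0 ≡ 10. → (2, 10)

(2, 10)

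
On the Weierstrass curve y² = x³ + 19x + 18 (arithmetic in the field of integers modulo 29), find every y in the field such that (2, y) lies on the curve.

x³ + 19x + 18 = 64 ≡ 6 (mod 29).
Square roots of 6 mod 29: 8 and 21 (since 8² = 64 ≡ 6).

8, 21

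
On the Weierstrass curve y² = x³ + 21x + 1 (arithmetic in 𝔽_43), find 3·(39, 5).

Write P = (39, 5).
Repeated addition: build up to 3P.
2P: tangent at (39, 5): λ = (3·39² + 21)/(2·5) ≡ 26/10. 10⁻¹ ≡ 13 (mod 43) since 10·13 = 130 ≡ 1, so λ ≡ 26·13 ≡ 37.
  x = λ² - 39 - 39 = 1369 - 78 ≡ 1; y = λ·(39 - 1) - 5 ≡ 25. → (1, 25)
3P: (1, 25) + (39, 5). λ = (5 - 25)/(39 - 1) ≡ 23/38 mod 43. 38⁻¹ ≡ 17 (mod 43), so λ ≡ 4.
  x = λ² - 1 - 39 = 16 - 40 ≡ 19; y = λ·(1 - 19) - 25 ≡ 32. → (19, 32)

(19, 32)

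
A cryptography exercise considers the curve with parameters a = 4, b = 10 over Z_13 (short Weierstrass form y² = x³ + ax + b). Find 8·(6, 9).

O

Write P = (6, 9).
Repeated addition: build up to 8P.
2P: tangent at (6, 9): λ = (3·6² + 4)/(2·9) ≡ 8/5. 5⁻¹ ≡ 8 (mod 13), so λ ≡ 8·8 ≡ 12.
  x = λ² - 6 - 6 = 144 - 12 ≡ 2; y = λ·(6 - 2) - 9 ≡ 0. → (2, 0)
3P: (2, 0) + (6, 9). λ = (9 - 0)/(6 - 2) ≡ 9/4 mod 13. 4⁻¹ ≡ 10 (mod 13) since 4·10 = 40 ≡ 1, so λ ≡ 12.
  x = λ² - 2 - 6 = 144 - 8 ≡ 6; y = λ·(2 - 6) - 0 ≡ 4. → (6, 4)
4P: (6, 4) + (6, 9): same x and y₁ ≡ -y₂, so the sum is ∞.
5P: ∞ + (6, 9) = (6, 9) (identity).
6P: tangent at (6, 9): λ = (3·6² + 4)/(2·9) ≡ 8/5. 5⁻¹ ≡ 8 (mod 13) since 5·8 = 40 ≡ 1, so λ ≡ 8·8 ≡ 12.
  x = λ² - 6 - 6 = 144 - 12 ≡ 2; y = λ·(6 - 2) - 9 ≡ 0. → (2, 0)
7P: (2, 0) + (6, 9). λ = (9 - 0)/(6 - 2) ≡ 9/4 mod 13. 4⁻¹ ≡ 10 (mod 13) since 4·10 = 40 ≡ 1, so λ ≡ 12.
  x = λ² - 2 - 6 = 144 - 8 ≡ 6; y = λ·(2 - 6) - 0 ≡ 4. → (6, 4)
8P: (6, 4) + (6, 9): same x and y₁ ≡ -y₂, so the sum is ∞.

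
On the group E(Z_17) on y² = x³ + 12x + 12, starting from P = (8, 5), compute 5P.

Double-and-add on 5 = (101)₂. Start with P = (8, 5) for the leading 1-bit.
double: tangent at (8, 5): λ = (3·8² + 12)/(2·5) ≡ 0/10. 10⁻¹ ≡ 12 (mod 17), so λ ≡ 0·12 ≡ 0.
  x = λ² - 8 - 8 = 0 - 16 ≡ 1; y = λ·(8 - 1) - 5 ≡ 12. → (1, 12)
double: tangent at (1, 12): λ = (3·1² + 12)/(2·12) ≡ 15/7. 7⁻¹ ≡ 5 (mod 17), so λ ≡ 15·5 ≡ 7.
  x = λ² - 1 - 1 = 49 - 2 ≡ 13; y = λ·(1 - 13) - 12 ≡ 6. → (13, 6)
add P: (13, 6) + (8, 5). λ = (5 - 6)/(8 - 13) ≡ 16/12 mod 17. 12⁻¹ ≡ 10 (mod 17), so λ ≡ 7.
  x = λ² - 13 - 8 = 49 - 21 ≡ 11; y = λ·(13 - 11) - 6 ≡ 8. → (11, 8)

(11, 8)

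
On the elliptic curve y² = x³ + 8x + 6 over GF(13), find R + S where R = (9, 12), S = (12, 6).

(9, 1)

(9, 12) + (12, 6). λ = (6 - 12)/(12 - 9) ≡ 7/3 mod 13. 3⁻¹ ≡ 9 (mod 13), so λ ≡ 11.
  x = λ² - 9 - 12 = 121 - 21 ≡ 9; y = λ·(9 - 9) - 12 ≡ 1. → (9, 1)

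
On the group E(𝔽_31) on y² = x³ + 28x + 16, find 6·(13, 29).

Write G = (13, 29).
Double-and-add on 6 = (110)₂. Start with G = (13, 29) for the leading 1-bit.
double: tangent at (13, 29): λ = (3·13² + 28)/(2·29) ≡ 8/27. 27⁻¹ ≡ 23 (mod 31) since 27·23 = 621 ≡ 1, so λ ≡ 8·23 ≡ 29.
  x = λ² - 13 - 13 = 841 - 26 ≡ 9; y = λ·(13 - 9) - 29 ≡ 25. → (9, 25)
add G: (9, 25) + (13, 29). λ = (29 - 25)/(13 - 9) ≡ 4/4 mod 31. 4⁻¹ ≡ 8 (mod 31), so λ ≡ 1.
  x = λ² - 9 - 13 = 1 - 22 ≡ 10; y = λ·(9 - 10) - 25 ≡ 5. → (10, 5)
double: tangent at (10, 5): λ = (3·10² + 28)/(2·5) ≡ 18/10. 10⁻¹ ≡ 28 (mod 31) since 10·28 = 280 ≡ 1, so λ ≡ 18·28 ≡ 8.
  x = λ² - 10 - 10 = 64 - 20 ≡ 13; y = λ·(10 - 13) - 5 ≡ 2. → (13, 2)

(13, 2)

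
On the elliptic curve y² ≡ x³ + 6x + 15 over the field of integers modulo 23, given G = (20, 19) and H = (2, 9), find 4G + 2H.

First 4G:
Repeated addition: build up to 4G.
2G: tangent at (20, 19): λ = (3·20² + 6)/(2·19) ≡ 10/15. 15⁻¹ ≡ 20 (mod 23) since 15·20 = 300 ≡ 1, so λ ≡ 10·20 ≡ 16.
  x = λ² - 20 - 20 = 256 - 40 ≡ 9; y = λ·(20 - 9) - 19 ≡ 19. → (9, 19)
3G: (9, 19) + (20, 19). λ = (19 - 19)/(20 - 9) ≡ 0/11 mod 23. 11⁻¹ ≡ 21 (mod 23) since 11·21 = 231 ≡ 1, so λ ≡ 0.
  x = λ² - 9 - 20 = 0 - 29 ≡ 17; y = λ·(9 - 17) - 19 ≡ 4. → (17, 4)
4G: (17, 4) + (20, 19). λ = (19 - 4)/(20 - 17) ≡ 15/3 mod 23. 3⁻¹ ≡ 8 (mod 23), so λ ≡ 5.
  x = λ² - 17 - 20 = 25 - 37 ≡ 11; y = λ·(17 - 11) - 4 ≡ 3. → (11, 3)
4G = (11, 3).
Next 2H:
Repeated addition: build up to 2H.
2H: tangent at (2, 9): λ = (3·2² + 6)/(2·9) ≡ 18/18. 18⁻¹ ≡ 9 (mod 23), so λ ≡ 18·9 ≡ 1.
  x = λ² - 2 - 2 = 1 - 4 ≡ 20; y = λ·(2 - 20) - 9 ≡ 19. → (20, 19)
2H = (20, 19).
Finally 4G + 2H:
(11, 3) + (20, 19). λ = (19 - 3)/(20 - 11) ≡ 16/9 mod 23. 9⁻¹ ≡ 18 (mod 23), so λ ≡ 12.
  x = λ² - 11 - 20 = 144 - 31 ≡ 21; y = λ·(11 - 21) - 3 ≡ 15. → (21, 15)

(21, 15)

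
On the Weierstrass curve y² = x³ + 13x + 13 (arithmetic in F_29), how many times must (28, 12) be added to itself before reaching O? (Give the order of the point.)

12

2P: tangent at (28, 12): λ = (3·28² + 13)/(2·12) ≡ 16/24. 24⁻¹ ≡ 23 (mod 29) since 24·23 = 552 ≡ 1, so λ ≡ 16·23 ≡ 20.
  x = λ² - 28 - 28 = 400 - 56 ≡ 25; y = λ·(28 - 25) - 12 ≡ 19. → (25, 19)
3P: (25, 19) + (28, 12). λ = (12 - 19)/(28 - 25) ≡ 22/3 mod 29. 3⁻¹ ≡ 10 (mod 29), so λ ≡ 17.
  x = λ² - 25 - 28 = 289 - 53 ≡ 4; y = λ·(25 - 4) - 19 ≡ 19. → (4, 19)
4P: (4, 19) + (28, 12). λ = (12 - 19)/(28 - 4) ≡ 22/24 mod 29. 24⁻¹ ≡ 23 (mod 29) since 24·23 = 552 ≡ 1, so λ ≡ 13.
  x = λ² - 4 - 28 = 169 - 32 ≡ 21; y = λ·(4 - 21) - 19 ≡ 21. → (21, 21)
5P: (21, 21) + (28, 12). λ = (12 - 21)/(28 - 21) ≡ 20/7 mod 29. 7⁻¹ ≡ 25 (mod 29), so λ ≡ 7.
  x = λ² - 21 - 28 = 49 - 49 ≡ 0; y = λ·(21 - 0) - 21 ≡ 10. → (0, 10)
6P: (0, 10) + (28, 12). λ = (12 - 10)/(28 - 0) ≡ 2/28 mod 29. 28⁻¹ ≡ 28 (mod 29), so λ ≡ 27.
  x = λ² - 0 - 28 = 729 - 28 ≡ 5; y = λ·(0 - 5) - 10 ≡ 0. → (5, 0)
7P: (5, 0) + (28, 12). λ = (12 - 0)/(28 - 5) ≡ 12/23 mod 29. 23⁻¹ ≡ 24 (mod 29) since 23·24 = 552 ≡ 1, so λ ≡ 27.
  x = λ² - 5 - 28 = 729 - 33 ≡ 0; y = λ·(5 - 0) - 0 ≡ 19. → (0, 19)
8P: (0, 19) + (28, 12). λ = (12 - 19)/(28 - 0) ≡ 22/28 mod 29. 28⁻¹ ≡ 28 (mod 29), so λ ≡ 7.
  x = λ² - 0 - 28 = 49 - 28 ≡ 21; y = λ·(0 - 21) - 19 ≡ 8. → (21, 8)
9P: (21, 8) + (28, 12). λ = (12 - 8)/(28 - 21) ≡ 4/7 mod 29. 7⁻¹ ≡ 25 (mod 29) since 7·25 = 175 ≡ 1, so λ ≡ 13.
  x = λ² - 21 - 28 = 169 - 49 ≡ 4; y = λ·(21 - 4) - 8 ≡ 10. → (4, 10)
10P: (4, 10) + (28, 12). λ = (12 - 10)/(28 - 4) ≡ 2/24 mod 29. 24⁻¹ ≡ 23 (mod 29), so λ ≡ 17.
  x = λ² - 4 - 28 = 289 - 32 ≡ 25; y = λ·(4 - 25) - 10 ≡ 10. → (25, 10)
11P: (25, 10) + (28, 12). λ = (12 - 10)/(28 - 25) ≡ 2/3 mod 29. 3⁻¹ ≡ 10 (mod 29), so λ ≡ 20.
  x = λ² - 25 - 28 = 400 - 53 ≡ 28; y = λ·(25 - 28) - 10 ≡ 17. → (28, 17)
12P: (28, 17) + (28, 12): same x and y₁ ≡ -y₂, so the sum is O.
12P = O, so the order is 12.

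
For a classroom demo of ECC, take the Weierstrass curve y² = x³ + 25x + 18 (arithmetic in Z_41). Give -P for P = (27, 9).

(27, 32)

-(27, 9) = (27, -9 mod 41) = (27, 32).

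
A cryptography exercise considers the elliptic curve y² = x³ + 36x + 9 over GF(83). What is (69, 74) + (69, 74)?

(77, 65)

tangent at (69, 74): λ = (3·69² + 36)/(2·74) ≡ 43/65. 65⁻¹ ≡ 23 (mod 83), so λ ≡ 43·23 ≡ 76.
  x = λ² - 69 - 69 = 5776 - 138 ≡ 77; y = λ·(69 - 77) - 74 ≡ 65. → (77, 65)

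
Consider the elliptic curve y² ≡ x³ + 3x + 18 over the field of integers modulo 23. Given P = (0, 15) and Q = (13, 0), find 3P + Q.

First 3P:
Repeated addition: build up to 3P.
2P: tangent at (0, 15): λ = (3·0² + 3)/(2·15) ≡ 3/7. 7⁻¹ ≡ 10 (mod 23) since 7·10 = 70 ≡ 1, so λ ≡ 3·10 ≡ 7.
  x = λ² - 0 - 0 = 49 - 0 ≡ 3; y = λ·(0 - 3) - 15 ≡ 10. → (3, 10)
3P: (3, 10) + (0, 15). λ = (15 - 10)/(0 - 3) ≡ 5/20 mod 23. 20⁻¹ ≡ 15 (mod 23), so λ ≡ 6.
  x = λ² - 3 - 0 = 36 - 3 ≡ 10; y = λ·(3 - 10) - 10 ≡ 17. → (10, 17)
3P = (10, 17).
Finally 3P + Q:
(10, 17) + (13, 0). λ = (0 - 17)/(13 - 10) ≡ 6/3 mod 23. 3⁻¹ ≡ 8 (mod 23) since 3·8 = 24 ≡ 1, so λ ≡ 2.
  x = λ² - 10 - 13 = 4 - 23 ≡ 4; y = λ·(10 - 4) - 17 ≡ 18. → (4, 18)

(4, 18)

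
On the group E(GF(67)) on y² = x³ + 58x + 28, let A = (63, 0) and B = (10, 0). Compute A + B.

(63, 0) + (10, 0). λ = (0 - 0)/(10 - 63) ≡ 0/14 mod 67. 14⁻¹ ≡ 24 (mod 67) since 14·24 = 336 ≡ 1, so λ ≡ 0.
  x = λ² - 63 - 10 = 0 - 73 ≡ 61; y = λ·(63 - 61) - 0 ≡ 0. → (61, 0)

(61, 0)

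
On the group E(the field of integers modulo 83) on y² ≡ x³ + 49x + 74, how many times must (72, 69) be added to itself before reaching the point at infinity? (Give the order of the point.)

2P: tangent at (72, 69): λ = (3·72² + 49)/(2·69) ≡ 80/55. 55⁻¹ ≡ 80 (mod 83) since 55·80 = 4400 ≡ 1, so λ ≡ 80·80 ≡ 9.
  x = λ² - 72 - 72 = 81 - 144 ≡ 20; y = λ·(72 - 20) - 69 ≡ 67. → (20, 67)
3P: (20, 67) + (72, 69). λ = (69 - 67)/(72 - 20) ≡ 2/52 mod 83. 52⁻¹ ≡ 8 (mod 83), so λ ≡ 16.
  x = λ² - 20 - 72 = 256 - 92 ≡ 81; y = λ·(20 - 81) - 67 ≡ 36. → (81, 36)
4P: (81, 36) + (72, 69). λ = (69 - 36)/(72 - 81) ≡ 33/74 mod 83. 74⁻¹ ≡ 46 (mod 83), so λ ≡ 24.
  x = λ² - 81 - 72 = 576 - 153 ≡ 8; y = λ·(81 - 8) - 36 ≡ 56. → (8, 56)
5P: (8, 56) + (72, 69). λ = (69 - 56)/(72 - 8) ≡ 13/64 mod 83. 64⁻¹ ≡ 48 (mod 83), so λ ≡ 43.
  x = λ² - 8 - 72 = 1849 - 80 ≡ 26; y = λ·(8 - 26) - 56 ≡ 0. → (26, 0)
6P: (26, 0) + (72, 69). λ = (69 - 0)/(72 - 26) ≡ 69/46 mod 83. 46⁻¹ ≡ 74 (mod 83), so λ ≡ 43.
  x = λ² - 26 - 72 = 1849 - 98 ≡ 8; y = λ·(26 - 8) - 0 ≡ 27. → (8, 27)
7P: (8, 27) + (72, 69). λ = (69 - 27)/(72 - 8) ≡ 42/64 mod 83. 64⁻¹ ≡ 48 (mod 83), so λ ≡ 24.
  x = λ² - 8 - 72 = 576 - 80 ≡ 81; y = λ·(8 - 81) - 27 ≡ 47. → (81, 47)
8P: (81, 47) + (72, 69). λ = (69 - 47)/(72 - 81) ≡ 22/74 mod 83. 74⁻¹ ≡ 46 (mod 83) since 74·46 = 3404 ≡ 1, so λ ≡ 16.
  x = λ² - 81 - 72 = 256 - 153 ≡ 20; y = λ·(81 - 20) - 47 ≡ 16. → (20, 16)
9P: (20, 16) + (72, 69). λ = (69 - 16)/(72 - 20) ≡ 53/52 mod 83. 52⁻¹ ≡ 8 (mod 83) since 52·8 = 416 ≡ 1, so λ ≡ 9.
  x = λ² - 20 - 72 = 81 - 92 ≡ 72; y = λ·(20 - 72) - 16 ≡ 14. → (72, 14)
10P: (72, 14) + (72, 69): same x and y₁ ≡ -y₂, so the sum is the point at infinity.
10P = the point at infinity, so the order is 10.

10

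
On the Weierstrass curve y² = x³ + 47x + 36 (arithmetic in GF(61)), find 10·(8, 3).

Write P = (8, 3).
Repeated addition: build up to 10P.
2P: tangent at (8, 3): λ = (3·8² + 47)/(2·3) ≡ 56/6. 6⁻¹ ≡ 51 (mod 61), so λ ≡ 56·51 ≡ 50.
  x = λ² - 8 - 8 = 2500 - 16 ≡ 44; y = λ·(8 - 44) - 3 ≡ 27. → (44, 27)
3P: (44, 27) + (8, 3). λ = (3 - 27)/(8 - 44) ≡ 37/25 mod 61. 25⁻¹ ≡ 22 (mod 61), so λ ≡ 21.
  x = λ² - 44 - 8 = 441 - 52 ≡ 23; y = λ·(44 - 23) - 27 ≡ 48. → (23, 48)
4P: (23, 48) + (8, 3). λ = (3 - 48)/(8 - 23) ≡ 16/46 mod 61. 46⁻¹ ≡ 4 (mod 61), so λ ≡ 3.
  x = λ² - 23 - 8 = 9 - 31 ≡ 39; y = λ·(23 - 39) - 48 ≡ 26. → (39, 26)
5P: (39, 26) + (8, 3). λ = (3 - 26)/(8 - 39) ≡ 38/30 mod 61. 30⁻¹ ≡ 59 (mod 61), so λ ≡ 46.
  x = λ² - 39 - 8 = 2116 - 47 ≡ 56; y = λ·(39 - 56) - 26 ≡ 46. → (56, 46)
6P: (56, 46) + (8, 3). λ = (3 - 46)/(8 - 56) ≡ 18/13 mod 61. 13⁻¹ ≡ 47 (mod 61), so λ ≡ 53.
  x = λ² - 56 - 8 = 2809 - 64 ≡ 0; y = λ·(56 - 0) - 46 ≡ 55. → (0, 55)
7P: (0, 55) + (8, 3). λ = (3 - 55)/(8 - 0) ≡ 9/8 mod 61. 8⁻¹ ≡ 23 (mod 61), so λ ≡ 24.
  x = λ² - 0 - 8 = 576 - 8 ≡ 19; y = λ·(0 - 19) - 55 ≡ 38. → (19, 38)
8P: (19, 38) + (8, 3). λ = (3 - 38)/(8 - 19) ≡ 26/50 mod 61. 50⁻¹ ≡ 11 (mod 61), so λ ≡ 42.
  x = λ² - 19 - 8 = 1764 - 27 ≡ 29; y = λ·(19 - 29) - 38 ≡ 30. → (29, 30)
9P: (29, 30) + (8, 3). λ = (3 - 30)/(8 - 29) ≡ 34/40 mod 61. 40⁻¹ ≡ 29 (mod 61) since 40·29 = 1160 ≡ 1, so λ ≡ 10.
  x = λ² - 29 - 8 = 100 - 37 ≡ 2; y = λ·(29 - 2) - 30 ≡ 57. → (2, 57)
10P: (2, 57) + (8, 3). λ = (3 - 57)/(8 - 2) ≡ 7/6 mod 61. 6⁻¹ ≡ 51 (mod 61), so λ ≡ 52.
  x = λ² - 2 - 8 = 2704 - 10 ≡ 10; y = λ·(2 - 10) - 57 ≡ 15. → (10, 15)

(10, 15)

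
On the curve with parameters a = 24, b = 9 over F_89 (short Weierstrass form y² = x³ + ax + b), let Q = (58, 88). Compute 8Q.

Double-and-add on 8 = (1000)₂. Start with Q = (58, 88) for the leading 1-bit.
double: tangent at (58, 88): λ = (3·58² + 24)/(2·88) ≡ 59/87. 87⁻¹ ≡ 44 (mod 89) since 87·44 = 3828 ≡ 1, so λ ≡ 59·44 ≡ 15.
  x = λ² - 58 - 58 = 225 - 116 ≡ 20; y = λ·(58 - 20) - 88 ≡ 37. → (20, 37)
double: tangent at (20, 37): λ = (3·20² + 24)/(2·37) ≡ 67/74. 74⁻¹ ≡ 83 (mod 89) since 74·83 = 6142 ≡ 1, so λ ≡ 67·83 ≡ 43.
  x = λ² - 20 - 20 = 1849 - 40 ≡ 29; y = λ·(20 - 29) - 37 ≡ 21. → (29, 21)
double: tangent at (29, 21): λ = (3·29² + 24)/(2·21) ≡ 55/42. 42⁻¹ ≡ 53 (mod 89) since 42·53 = 2226 ≡ 1, so λ ≡ 55·53 ≡ 67.
  x = λ² - 29 - 29 = 4489 - 58 ≡ 70; y = λ·(29 - 70) - 21 ≡ 80. → (70, 80)

(70, 80)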